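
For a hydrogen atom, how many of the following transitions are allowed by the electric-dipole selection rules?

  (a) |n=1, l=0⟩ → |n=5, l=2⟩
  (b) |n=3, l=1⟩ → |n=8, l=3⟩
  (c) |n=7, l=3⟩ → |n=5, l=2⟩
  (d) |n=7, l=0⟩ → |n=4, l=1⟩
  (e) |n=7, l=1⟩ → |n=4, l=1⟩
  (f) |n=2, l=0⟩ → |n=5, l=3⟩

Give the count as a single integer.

(a) forbidden — Δl = +2 (E1 requires Δl = ±1)
(b) forbidden — Δl = +2 (E1 requires Δl = ±1)
(c) allowed
(d) allowed
(e) forbidden — Δl = +0 (E1 requires Δl = ±1)
(f) forbidden — Δl = +3 (E1 requires Δl = ±1)
Total allowed: 2 of 6.

2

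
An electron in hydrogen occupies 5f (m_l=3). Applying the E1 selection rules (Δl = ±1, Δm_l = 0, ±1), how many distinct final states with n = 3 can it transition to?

1

E1 requires Δl = ±1, so l_f ∈ {2, 4}; with 0 ≤ l_f ≤ n_f−1 = 2, the allowed l_f values are {2}.
For l_f = 2: m_f ∈ {m_i−1, m_i, m_i+1} ∩ [−2, 2] = {2} → 1 state.
Total: 1.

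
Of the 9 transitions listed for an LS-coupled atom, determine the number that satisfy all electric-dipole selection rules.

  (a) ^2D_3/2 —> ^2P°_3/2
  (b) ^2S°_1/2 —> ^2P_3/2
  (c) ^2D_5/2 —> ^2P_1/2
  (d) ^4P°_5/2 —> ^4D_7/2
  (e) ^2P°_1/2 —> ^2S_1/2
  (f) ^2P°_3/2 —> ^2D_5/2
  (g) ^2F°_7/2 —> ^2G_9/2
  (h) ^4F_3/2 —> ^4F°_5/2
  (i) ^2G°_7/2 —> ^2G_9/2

(a) allowed
(b) allowed
(c) forbidden (parity, ΔJ fail)
(d) allowed
(e) allowed
(f) allowed
(g) allowed
(h) allowed
(i) allowed
Total allowed: 8 of 9.

8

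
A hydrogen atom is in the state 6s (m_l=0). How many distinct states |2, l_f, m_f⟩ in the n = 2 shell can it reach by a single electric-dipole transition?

3

E1 requires Δl = ±1, so l_f ∈ {-1, 1}; with 0 ≤ l_f ≤ n_f−1 = 1, the allowed l_f values are {1}.
For l_f = 1: m_f ∈ {m_i−1, m_i, m_i+1} ∩ [−1, 1] = {-1, 0, 1} → 3 states.
Total: 3.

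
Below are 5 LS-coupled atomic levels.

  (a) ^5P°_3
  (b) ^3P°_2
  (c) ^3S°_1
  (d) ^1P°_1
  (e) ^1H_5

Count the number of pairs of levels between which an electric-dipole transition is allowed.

(a)–(b): forbidden (parity, ΔS).
(a)–(c): forbidden (parity, ΔS, ΔJ).
(a)–(d): forbidden (parity, ΔS, ΔJ).
(a)–(e): forbidden (ΔS, ΔL, ΔJ).
(b)–(c): forbidden (parity).
(b)–(d): forbidden (parity, ΔS).
(b)–(e): forbidden (ΔS, ΔL, ΔJ).
(c)–(d): forbidden (parity, ΔS).
(c)–(e): forbidden (ΔS, ΔL, ΔJ).
(d)–(e): forbidden (ΔL, ΔJ).
Allowed pairs: 0 of 10.

0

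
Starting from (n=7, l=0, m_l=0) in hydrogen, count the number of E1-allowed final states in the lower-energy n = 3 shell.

E1 requires Δl = ±1, so l_f ∈ {-1, 1}; with 0 ≤ l_f ≤ n_f−1 = 2, the allowed l_f values are {1}.
For l_f = 1: m_f ∈ {m_i−1, m_i, m_i+1} ∩ [−1, 1] = {-1, 0, 1} → 3 states.
Total: 3.

3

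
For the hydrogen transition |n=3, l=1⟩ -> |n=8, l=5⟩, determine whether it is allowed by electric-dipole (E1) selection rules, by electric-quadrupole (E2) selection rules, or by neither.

neither

Δl = 5 − 1 = +4; l_i + l_f = 6.
E1 (Δl = ±1): not satisfied.
E2 (Δl = 0,±2, l_i+l_f ≥ 2): not satisfied.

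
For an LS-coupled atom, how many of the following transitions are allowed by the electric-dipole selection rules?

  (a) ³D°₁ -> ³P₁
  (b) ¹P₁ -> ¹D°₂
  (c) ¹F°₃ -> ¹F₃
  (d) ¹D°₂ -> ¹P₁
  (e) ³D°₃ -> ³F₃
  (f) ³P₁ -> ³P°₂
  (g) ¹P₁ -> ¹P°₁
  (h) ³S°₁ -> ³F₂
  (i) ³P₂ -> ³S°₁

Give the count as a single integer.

(a) allowed
(b) allowed
(c) allowed
(d) allowed
(e) allowed
(f) allowed
(g) allowed
(h) forbidden (ΔL fails)
(i) allowed
Total allowed: 8 of 9.

8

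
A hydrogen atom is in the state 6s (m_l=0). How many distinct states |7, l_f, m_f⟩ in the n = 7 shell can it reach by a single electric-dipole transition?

E1 requires Δl = ±1, so l_f ∈ {-1, 1}; with 0 ≤ l_f ≤ n_f−1 = 6, the allowed l_f values are {1}.
For l_f = 1: m_f ∈ {m_i−1, m_i, m_i+1} ∩ [−1, 1] = {-1, 0, 1} → 3 states.
Total: 3.

3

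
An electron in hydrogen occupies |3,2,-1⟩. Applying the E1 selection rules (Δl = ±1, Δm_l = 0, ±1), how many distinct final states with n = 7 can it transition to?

5

E1 requires Δl = ±1, so l_f ∈ {1, 3}; with 0 ≤ l_f ≤ n_f−1 = 6, the allowed l_f values are {1, 3}.
For l_f = 1: m_f ∈ {m_i−1, m_i, m_i+1} ∩ [−1, 1] = {-1, 0} → 2 states.
For l_f = 3: m_f ∈ {m_i−1, m_i, m_i+1} ∩ [−3, 3] = {-2, -1, 0} → 3 states.
Total: 5.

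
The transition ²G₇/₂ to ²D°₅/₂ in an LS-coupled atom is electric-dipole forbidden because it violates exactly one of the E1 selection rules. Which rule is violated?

Parity must change: even → odd — satisfied.
ΔS = 0: S: 1/2 → 1/2 — satisfied.
ΔL = 0, ±1 (not L=0↔0): L: 4 → 2, ΔL = -2 — violated.
ΔJ = 0, ±1 (not J=0↔0): J: 7/2 → 5/2, ΔJ = -1 — satisfied.

the ΔL = 0, ±1 rule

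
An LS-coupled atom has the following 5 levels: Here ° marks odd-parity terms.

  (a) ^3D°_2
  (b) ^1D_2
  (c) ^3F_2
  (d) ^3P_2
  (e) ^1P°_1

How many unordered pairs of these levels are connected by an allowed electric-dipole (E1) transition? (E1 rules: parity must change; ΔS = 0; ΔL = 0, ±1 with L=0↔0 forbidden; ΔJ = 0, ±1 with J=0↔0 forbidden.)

(a)–(b): forbidden (ΔS).
(a)–(c): allowed.
(a)–(d): allowed.
(a)–(e): forbidden (parity, ΔS).
(b)–(c): forbidden (parity, ΔS).
(b)–(d): forbidden (parity, ΔS).
(b)–(e): allowed.
(c)–(d): forbidden (parity, ΔL).
(c)–(e): forbidden (ΔS, ΔL).
(d)–(e): forbidden (ΔS).
Allowed pairs: 3 of 10.

3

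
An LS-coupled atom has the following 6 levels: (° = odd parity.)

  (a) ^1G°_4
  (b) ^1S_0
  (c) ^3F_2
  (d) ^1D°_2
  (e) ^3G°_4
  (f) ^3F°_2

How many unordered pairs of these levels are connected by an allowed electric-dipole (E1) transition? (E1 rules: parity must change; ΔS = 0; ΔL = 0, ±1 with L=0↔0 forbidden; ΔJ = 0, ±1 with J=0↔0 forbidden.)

1

(a)–(b): forbidden (ΔL, ΔJ).
(a)–(c): forbidden (ΔS, ΔJ).
(a)–(d): forbidden (parity, ΔL, ΔJ).
(a)–(e): forbidden (parity, ΔS).
(a)–(f): forbidden (parity, ΔS, ΔJ).
(b)–(c): forbidden (parity, ΔS, ΔL, ΔJ).
(b)–(d): forbidden (ΔL, ΔJ).
(b)–(e): forbidden (ΔS, ΔL, ΔJ).
(b)–(f): forbidden (ΔS, ΔL, ΔJ).
(c)–(d): forbidden (ΔS).
(c)–(e): forbidden (ΔJ).
(c)–(f): allowed.
(d)–(e): forbidden (parity, ΔS, ΔL, ΔJ).
(d)–(f): forbidden (parity, ΔS).
(e)–(f): forbidden (parity, ΔJ).
Allowed pairs: 1 of 15.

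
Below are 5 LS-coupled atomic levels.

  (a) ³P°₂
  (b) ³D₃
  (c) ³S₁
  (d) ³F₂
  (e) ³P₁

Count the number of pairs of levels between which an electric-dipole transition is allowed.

(a)–(b): allowed.
(a)–(c): allowed.
(a)–(d): forbidden (ΔL).
(a)–(e): allowed.
(b)–(c): forbidden (parity, ΔL, ΔJ).
(b)–(d): forbidden (parity).
(b)–(e): forbidden (parity, ΔJ).
(c)–(d): forbidden (parity, ΔL).
(c)–(e): forbidden (parity).
(d)–(e): forbidden (parity, ΔL).
Allowed pairs: 3 of 10.

3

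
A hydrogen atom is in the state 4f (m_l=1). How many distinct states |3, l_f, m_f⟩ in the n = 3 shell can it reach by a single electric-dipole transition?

E1 requires Δl = ±1, so l_f ∈ {2, 4}; with 0 ≤ l_f ≤ n_f−1 = 2, the allowed l_f values are {2}.
For l_f = 2: m_f ∈ {m_i−1, m_i, m_i+1} ∩ [−2, 2] = {0, 1, 2} → 3 states.
Total: 3.

3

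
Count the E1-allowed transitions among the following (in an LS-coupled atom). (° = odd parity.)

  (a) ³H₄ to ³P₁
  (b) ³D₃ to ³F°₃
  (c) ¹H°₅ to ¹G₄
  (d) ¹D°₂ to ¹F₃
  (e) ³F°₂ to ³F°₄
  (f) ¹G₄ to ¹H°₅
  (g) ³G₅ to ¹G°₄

(a) forbidden (parity, ΔL, ΔJ fail)
(b) allowed
(c) allowed
(d) allowed
(e) forbidden (parity, ΔJ fail)
(f) allowed
(g) forbidden (ΔS fails)
Total allowed: 4 of 7.

4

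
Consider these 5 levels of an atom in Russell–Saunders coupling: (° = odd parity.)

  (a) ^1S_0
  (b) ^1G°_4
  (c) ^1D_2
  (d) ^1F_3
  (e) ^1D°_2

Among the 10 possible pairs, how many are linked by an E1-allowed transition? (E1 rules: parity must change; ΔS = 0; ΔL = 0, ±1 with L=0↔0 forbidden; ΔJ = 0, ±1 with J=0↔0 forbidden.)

3

(a)–(b): forbidden (ΔL, ΔJ).
(a)–(c): forbidden (parity, ΔL, ΔJ).
(a)–(d): forbidden (parity, ΔL, ΔJ).
(a)–(e): forbidden (ΔL, ΔJ).
(b)–(c): forbidden (ΔL, ΔJ).
(b)–(d): allowed.
(b)–(e): forbidden (parity, ΔL, ΔJ).
(c)–(d): forbidden (parity).
(c)–(e): allowed.
(d)–(e): allowed.
Allowed pairs: 3 of 10.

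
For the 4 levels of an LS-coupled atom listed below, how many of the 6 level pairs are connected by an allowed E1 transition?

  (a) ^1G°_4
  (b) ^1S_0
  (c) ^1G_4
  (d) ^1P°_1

(a)–(b): forbidden (ΔL, ΔJ).
(a)–(c): allowed.
(a)–(d): forbidden (parity, ΔL, ΔJ).
(b)–(c): forbidden (parity, ΔL, ΔJ).
(b)–(d): allowed.
(c)–(d): forbidden (ΔL, ΔJ).
Allowed pairs: 2 of 6.

2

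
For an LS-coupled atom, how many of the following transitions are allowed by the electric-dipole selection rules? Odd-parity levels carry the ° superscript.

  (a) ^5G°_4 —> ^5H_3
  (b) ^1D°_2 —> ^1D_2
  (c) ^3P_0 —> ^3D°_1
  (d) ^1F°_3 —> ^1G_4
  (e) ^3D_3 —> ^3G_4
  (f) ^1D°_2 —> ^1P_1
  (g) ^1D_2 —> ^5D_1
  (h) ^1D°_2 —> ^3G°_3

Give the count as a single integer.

5

(a) allowed
(b) allowed
(c) allowed
(d) allowed
(e) forbidden (parity, ΔL fail)
(f) allowed
(g) forbidden (parity, ΔS fail)
(h) forbidden (parity, ΔS, ΔL fail)
Total allowed: 5 of 8.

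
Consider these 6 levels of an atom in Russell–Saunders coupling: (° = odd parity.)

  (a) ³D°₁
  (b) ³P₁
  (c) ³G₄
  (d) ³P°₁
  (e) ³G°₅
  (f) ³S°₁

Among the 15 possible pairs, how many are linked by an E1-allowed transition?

4

(a)–(b): allowed.
(a)–(c): forbidden (ΔL, ΔJ).
(a)–(d): forbidden (parity).
(a)–(e): forbidden (parity, ΔL, ΔJ).
(a)–(f): forbidden (parity, ΔL).
(b)–(c): forbidden (parity, ΔL, ΔJ).
(b)–(d): allowed.
(b)–(e): forbidden (ΔL, ΔJ).
(b)–(f): allowed.
(c)–(d): forbidden (ΔL, ΔJ).
(c)–(e): allowed.
(c)–(f): forbidden (ΔL, ΔJ).
(d)–(e): forbidden (parity, ΔL, ΔJ).
(d)–(f): forbidden (parity).
(e)–(f): forbidden (parity, ΔL, ΔJ).
Allowed pairs: 4 of 15.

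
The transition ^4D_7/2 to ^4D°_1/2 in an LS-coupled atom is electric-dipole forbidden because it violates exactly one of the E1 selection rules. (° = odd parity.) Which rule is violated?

Initial level: S=3/2, L=2, J=7/2, parity even. Final level: S=3/2, L=2, J=1/2, parity odd.
Parity must change: even → odd — passes.
ΔJ = 0, ±1 (not J=0↔0): J: 7/2 → 1/2, ΔJ = -3 — fails.
ΔS = 0: S: 3/2 → 3/2 — passes.
ΔL = 0, ±1 (not L=0↔0): L: 2 → 2, ΔL = +0 — passes.

the ΔJ = 0, ±1 rule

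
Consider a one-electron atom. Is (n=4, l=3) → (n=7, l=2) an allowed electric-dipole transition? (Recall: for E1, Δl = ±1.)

Δl = 2 − 3 = -1; the E1 rule Δl = ±1 is passes.
All E1 selection rules are satisfied.

allowed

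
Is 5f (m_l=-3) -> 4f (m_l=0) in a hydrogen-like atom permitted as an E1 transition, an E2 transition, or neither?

Δl = 3 − 3 = +0; l_i + l_f = 6.
Δm_l = +3.
E1 (Δl = ±1, |Δm_l| ≤ 1): not satisfied.
E2 (Δl = 0,±2, l_i+l_f ≥ 2, |Δm_l| ≤ 2): not satisfied.

neither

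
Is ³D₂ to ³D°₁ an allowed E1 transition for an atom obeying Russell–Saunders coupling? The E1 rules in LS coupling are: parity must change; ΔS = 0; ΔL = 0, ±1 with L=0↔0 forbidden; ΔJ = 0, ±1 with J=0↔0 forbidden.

Reading off the term symbols: S 1→1, L 2→2, J 2→1, parity even→odd.
Parity must change: even → odd — ok.
ΔS = 0: S: 1 → 1 — ok.
ΔL = 0, ±1 (not L=0↔0): L: 2 → 2, ΔL = +0 — ok.
ΔJ = 0, ±1 (not J=0↔0): J: 2 → 1, ΔJ = -1 — ok.
All four E1 rules are satisfied.

allowed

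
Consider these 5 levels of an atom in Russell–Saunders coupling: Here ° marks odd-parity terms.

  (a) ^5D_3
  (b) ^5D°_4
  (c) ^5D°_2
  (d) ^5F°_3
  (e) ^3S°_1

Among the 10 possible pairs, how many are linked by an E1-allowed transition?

(a)–(b): allowed.
(a)–(c): allowed.
(a)–(d): allowed.
(a)–(e): forbidden (ΔS, ΔL, ΔJ).
(b)–(c): forbidden (parity, ΔJ).
(b)–(d): forbidden (parity).
(b)–(e): forbidden (parity, ΔS, ΔL, ΔJ).
(c)–(d): forbidden (parity).
(c)–(e): forbidden (parity, ΔS, ΔL).
(d)–(e): forbidden (parity, ΔS, ΔL, ΔJ).
Allowed pairs: 3 of 10.

3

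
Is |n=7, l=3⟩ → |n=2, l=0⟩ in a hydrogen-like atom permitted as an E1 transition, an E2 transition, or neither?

neither

Δl = 0 − 3 = -3; l_i + l_f = 3.
E1 (Δl = ±1): not satisfied.
E2 (Δl = 0,±2, l_i+l_f ≥ 2): not satisfied.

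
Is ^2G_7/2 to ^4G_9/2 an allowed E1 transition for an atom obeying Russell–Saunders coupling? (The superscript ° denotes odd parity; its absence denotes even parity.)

forbidden

ΔS = 0: S: 1/2 → 3/2 — fails.
ΔJ = 0, ±1 (not J=0↔0): J: 7/2 → 9/2, ΔJ = +1 — ok.
ΔL = 0, ±1 (not L=0↔0): L: 4 → 4, ΔL = +0 — ok.
Parity must change: even → even — fails.
Rule(s) violated: parity, ΔS.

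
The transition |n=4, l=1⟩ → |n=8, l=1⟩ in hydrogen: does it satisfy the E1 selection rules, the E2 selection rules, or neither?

E2

Δl = 1 − 1 = +0; l_i + l_f = 2.
E1 (Δl = ±1): not satisfied.
E2 (Δl = 0,±2, l_i+l_f ≥ 2): satisfied.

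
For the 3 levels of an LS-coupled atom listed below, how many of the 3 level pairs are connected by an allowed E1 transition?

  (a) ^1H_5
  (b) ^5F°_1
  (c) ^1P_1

(a)–(b): forbidden (ΔS, ΔL, ΔJ).
(a)–(c): forbidden (parity, ΔL, ΔJ).
(b)–(c): forbidden (ΔS, ΔL).
Allowed pairs: 0 of 3.

0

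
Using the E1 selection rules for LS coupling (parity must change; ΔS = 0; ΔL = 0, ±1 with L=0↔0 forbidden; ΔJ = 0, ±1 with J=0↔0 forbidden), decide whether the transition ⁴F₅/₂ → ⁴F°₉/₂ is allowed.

forbidden

Reading off the term symbols: S 3/2→3/2, L 3→3, J 5/2→9/2, parity even→odd.
ΔJ = 0, ±1 (not J=0↔0): J: 5/2 → 9/2, ΔJ = +2 — ✗.
ΔS = 0: S: 3/2 → 3/2 — ✓.
Parity must change: even → odd — ✓.
ΔL = 0, ±1 (not L=0↔0): L: 3 → 3, ΔL = +0 — ✓.
Rule(s) violated: ΔJ.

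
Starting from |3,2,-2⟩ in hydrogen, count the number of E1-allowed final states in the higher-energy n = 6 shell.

E1 requires Δl = ±1, so l_f ∈ {1, 3}; with 0 ≤ l_f ≤ n_f−1 = 5, the allowed l_f values are {1, 3}.
For l_f = 1: m_f ∈ {m_i−1, m_i, m_i+1} ∩ [−1, 1] = {-1} → 1 state.
For l_f = 3: m_f ∈ {m_i−1, m_i, m_i+1} ∩ [−3, 3] = {-3, -2, -1} → 3 states.
Total: 4.

4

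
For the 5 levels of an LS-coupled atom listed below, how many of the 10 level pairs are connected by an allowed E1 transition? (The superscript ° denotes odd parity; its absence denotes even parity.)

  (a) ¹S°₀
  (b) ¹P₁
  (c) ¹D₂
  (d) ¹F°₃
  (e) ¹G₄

3

(a)–(b): allowed.
(a)–(c): forbidden (ΔL, ΔJ).
(a)–(d): forbidden (parity, ΔL, ΔJ).
(a)–(e): forbidden (ΔL, ΔJ).
(b)–(c): forbidden (parity).
(b)–(d): forbidden (ΔL, ΔJ).
(b)–(e): forbidden (parity, ΔL, ΔJ).
(c)–(d): allowed.
(c)–(e): forbidden (parity, ΔL, ΔJ).
(d)–(e): allowed.
Allowed pairs: 3 of 10.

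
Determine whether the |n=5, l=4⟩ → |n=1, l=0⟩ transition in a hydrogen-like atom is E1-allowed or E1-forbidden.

forbidden

l: 4 → 0 (Δl = -4). Δl = ±1 violated.
The transition is electric-dipole forbidden.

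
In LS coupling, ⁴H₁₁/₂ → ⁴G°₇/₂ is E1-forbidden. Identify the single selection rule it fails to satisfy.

the ΔJ = 0, ±1 rule

Parity must change: even → odd — ✓.
ΔS = 0: S: 3/2 → 3/2 — ✓.
ΔL = 0, ±1 (not L=0↔0): L: 5 → 4, ΔL = -1 — ✓.
ΔJ = 0, ±1 (not J=0↔0): J: 11/2 → 7/2, ΔJ = -2 — ✗.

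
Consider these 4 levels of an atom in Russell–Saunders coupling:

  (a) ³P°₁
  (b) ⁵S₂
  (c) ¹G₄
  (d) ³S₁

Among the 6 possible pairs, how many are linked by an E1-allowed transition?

1

(a)–(b): forbidden (ΔS).
(a)–(c): forbidden (ΔS, ΔL, ΔJ).
(a)–(d): allowed.
(b)–(c): forbidden (parity, ΔS, ΔL, ΔJ).
(b)–(d): forbidden (parity, ΔS, ΔL).
(c)–(d): forbidden (parity, ΔS, ΔL, ΔJ).
Allowed pairs: 1 of 6.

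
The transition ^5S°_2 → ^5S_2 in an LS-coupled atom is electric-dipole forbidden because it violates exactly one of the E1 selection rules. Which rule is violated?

Initial level: S=2, L=0, J=2, parity odd. Final level: S=2, L=0, J=2, parity even.
Parity must change: odd → even — passes.
ΔS = 0: S: 2 → 2 — passes.
ΔL = 0, ±1 (not L=0↔0): L: 0 → 0, ΔL = +0 — fails.
ΔJ = 0, ±1 (not J=0↔0): J: 2 → 2, ΔJ = +0 — passes.

the L=0 ↔ L=0 exclusion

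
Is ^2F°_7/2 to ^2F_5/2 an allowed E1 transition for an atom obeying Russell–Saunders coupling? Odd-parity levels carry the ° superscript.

allowed

Initial level: S=1/2, L=3, J=7/2, parity odd. Final level: S=1/2, L=3, J=5/2, parity even.
Parity must change: odd → even — passes.
ΔS = 0: S: 1/2 → 1/2 — passes.
ΔL = 0, ±1 (not L=0↔0): L: 3 → 3, ΔL = +0 — passes.
ΔJ = 0, ±1 (not J=0↔0): J: 7/2 → 5/2, ΔJ = -1 — passes.
All four E1 rules are satisfied.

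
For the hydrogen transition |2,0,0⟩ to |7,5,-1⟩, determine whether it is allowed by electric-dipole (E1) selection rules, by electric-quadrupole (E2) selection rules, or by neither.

Δl = 5 − 0 = +5; l_i + l_f = 5.
Δm_l = -1.
E1 (Δl = ±1, |Δm_l| ≤ 1): not satisfied.
E2 (Δl = 0,±2, l_i+l_f ≥ 2, |Δm_l| ≤ 2): not satisfied.

neither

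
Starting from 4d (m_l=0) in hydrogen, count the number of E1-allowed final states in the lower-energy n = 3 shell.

3

E1 requires Δl = ±1, so l_f ∈ {1, 3}; with 0 ≤ l_f ≤ n_f−1 = 2, the allowed l_f values are {1}.
For l_f = 1: m_f ∈ {m_i−1, m_i, m_i+1} ∩ [−1, 1] = {-1, 0, 1} → 3 states.
Total: 3.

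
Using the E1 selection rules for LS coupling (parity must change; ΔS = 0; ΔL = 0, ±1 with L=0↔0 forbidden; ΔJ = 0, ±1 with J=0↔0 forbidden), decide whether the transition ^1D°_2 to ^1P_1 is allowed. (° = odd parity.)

allowed

Parity must change: odd → even — passes.
ΔJ = 0, ±1 (not J=0↔0): J: 2 → 1, ΔJ = -1 — passes.
ΔS = 0: S: 0 → 0 — passes.
ΔL = 0, ±1 (not L=0↔0): L: 2 → 1, ΔL = -1 — passes.
All four E1 rules are satisfied.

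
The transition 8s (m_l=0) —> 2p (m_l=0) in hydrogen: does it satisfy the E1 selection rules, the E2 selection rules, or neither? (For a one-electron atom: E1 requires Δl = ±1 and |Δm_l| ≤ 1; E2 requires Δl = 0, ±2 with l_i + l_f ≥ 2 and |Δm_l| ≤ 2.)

Δl = 1 − 0 = +1; l_i + l_f = 1.
Δm_l = +0.
E1 (Δl = ±1, |Δm_l| ≤ 1): satisfied.
E2 (Δl = 0,±2, l_i+l_f ≥ 2, |Δm_l| ≤ 2): not satisfied.

E1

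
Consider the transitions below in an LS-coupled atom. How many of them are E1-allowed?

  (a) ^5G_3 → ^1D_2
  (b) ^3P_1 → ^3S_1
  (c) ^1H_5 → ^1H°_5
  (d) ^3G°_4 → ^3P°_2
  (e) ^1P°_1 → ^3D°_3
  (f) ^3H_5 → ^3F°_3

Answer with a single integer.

(a) forbidden (parity, ΔS, ΔL fail)
(b) forbidden (parity fails)
(c) allowed
(d) forbidden (parity, ΔL, ΔJ fail)
(e) forbidden (parity, ΔS, ΔJ fail)
(f) forbidden (ΔL, ΔJ fail)
Total allowed: 1 of 6.

1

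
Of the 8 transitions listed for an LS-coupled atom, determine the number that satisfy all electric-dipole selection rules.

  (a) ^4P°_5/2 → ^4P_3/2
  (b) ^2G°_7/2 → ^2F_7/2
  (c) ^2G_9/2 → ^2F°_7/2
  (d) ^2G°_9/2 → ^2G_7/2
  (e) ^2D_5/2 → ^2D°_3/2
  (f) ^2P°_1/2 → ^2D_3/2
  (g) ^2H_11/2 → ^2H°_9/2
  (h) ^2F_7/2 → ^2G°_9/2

8

(a) allowed
(b) allowed
(c) allowed
(d) allowed
(e) allowed
(f) allowed
(g) allowed
(h) allowed
Total allowed: 8 of 8.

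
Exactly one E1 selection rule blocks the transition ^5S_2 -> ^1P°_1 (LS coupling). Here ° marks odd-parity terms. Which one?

Parity must change: even → odd — satisfied.
ΔS = 0: S: 2 → 0 — violated.
ΔL = 0, ±1 (not L=0↔0): L: 0 → 1, ΔL = +1 — satisfied.
ΔJ = 0, ±1 (not J=0↔0): J: 2 → 1, ΔJ = -1 — satisfied.

the ΔS = 0 rule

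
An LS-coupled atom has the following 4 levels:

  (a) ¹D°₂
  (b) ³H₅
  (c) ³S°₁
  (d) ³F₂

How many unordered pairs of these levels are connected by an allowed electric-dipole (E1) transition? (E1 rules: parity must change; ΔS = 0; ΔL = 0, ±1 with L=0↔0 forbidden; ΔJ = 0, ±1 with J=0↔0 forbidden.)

0

(a)–(b): forbidden (ΔS, ΔL, ΔJ).
(a)–(c): forbidden (parity, ΔS, ΔL).
(a)–(d): forbidden (ΔS).
(b)–(c): forbidden (ΔL, ΔJ).
(b)–(d): forbidden (parity, ΔL, ΔJ).
(c)–(d): forbidden (ΔL).
Allowed pairs: 0 of 6.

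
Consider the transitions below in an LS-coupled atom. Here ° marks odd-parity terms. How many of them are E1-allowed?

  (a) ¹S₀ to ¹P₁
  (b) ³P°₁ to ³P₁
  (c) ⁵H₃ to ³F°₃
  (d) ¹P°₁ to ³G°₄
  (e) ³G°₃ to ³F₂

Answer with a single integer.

2

(a) forbidden (parity fails)
(b) allowed
(c) forbidden (ΔS, ΔL fail)
(d) forbidden (parity, ΔS, ΔL, ΔJ fail)
(e) allowed
Total allowed: 2 of 5.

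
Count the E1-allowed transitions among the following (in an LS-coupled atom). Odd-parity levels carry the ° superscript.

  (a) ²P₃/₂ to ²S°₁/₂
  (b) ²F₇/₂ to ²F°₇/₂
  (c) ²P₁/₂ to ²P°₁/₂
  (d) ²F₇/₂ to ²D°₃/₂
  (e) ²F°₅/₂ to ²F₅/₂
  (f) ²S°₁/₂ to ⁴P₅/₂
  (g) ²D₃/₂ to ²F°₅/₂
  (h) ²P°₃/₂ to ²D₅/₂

6

(a) allowed
(b) allowed
(c) allowed
(d) forbidden (ΔJ fails)
(e) allowed
(f) forbidden (ΔS, ΔJ fail)
(g) allowed
(h) allowed
Total allowed: 6 of 8.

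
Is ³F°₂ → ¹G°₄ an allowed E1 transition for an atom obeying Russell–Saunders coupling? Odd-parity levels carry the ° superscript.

Parity must change: odd → odd — fails.
ΔS = 0: S: 1 → 0 — fails.
ΔL = 0, ±1 (not L=0↔0): L: 3 → 4, ΔL = +1 — ok.
ΔJ = 0, ±1 (not J=0↔0): J: 2 → 4, ΔJ = +2 — fails.
Rule(s) violated: parity, ΔS, ΔJ.

forbidden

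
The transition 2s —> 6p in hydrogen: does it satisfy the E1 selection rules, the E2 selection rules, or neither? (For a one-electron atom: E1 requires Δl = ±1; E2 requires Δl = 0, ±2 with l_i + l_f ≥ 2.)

Δl = 1 − 0 = +1; l_i + l_f = 1.
E1 (Δl = ±1): satisfied.
E2 (Δl = 0,±2, l_i+l_f ≥ 2): not satisfied.

E1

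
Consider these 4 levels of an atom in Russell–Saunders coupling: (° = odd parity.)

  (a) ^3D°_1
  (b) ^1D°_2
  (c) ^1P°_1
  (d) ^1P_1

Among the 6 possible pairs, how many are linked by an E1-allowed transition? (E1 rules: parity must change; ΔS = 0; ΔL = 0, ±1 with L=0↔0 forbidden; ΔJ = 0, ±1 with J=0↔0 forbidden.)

2

(a)–(b): forbidden (parity, ΔS).
(a)–(c): forbidden (parity, ΔS).
(a)–(d): forbidden (ΔS).
(b)–(c): forbidden (parity).
(b)–(d): allowed.
(c)–(d): allowed.
Allowed pairs: 2 of 6.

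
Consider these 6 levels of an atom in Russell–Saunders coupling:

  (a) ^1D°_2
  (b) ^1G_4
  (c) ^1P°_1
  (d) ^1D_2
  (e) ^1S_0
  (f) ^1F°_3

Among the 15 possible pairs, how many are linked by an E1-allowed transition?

(a)–(b): forbidden (ΔL, ΔJ).
(a)–(c): forbidden (parity).
(a)–(d): allowed.
(a)–(e): forbidden (ΔL, ΔJ).
(a)–(f): forbidden (parity).
(b)–(c): forbidden (ΔL, ΔJ).
(b)–(d): forbidden (parity, ΔL, ΔJ).
(b)–(e): forbidden (parity, ΔL, ΔJ).
(b)–(f): allowed.
(c)–(d): allowed.
(c)–(e): allowed.
(c)–(f): forbidden (parity, ΔL, ΔJ).
(d)–(e): forbidden (parity, ΔL, ΔJ).
(d)–(f): allowed.
(e)–(f): forbidden (ΔL, ΔJ).
Allowed pairs: 5 of 15.

5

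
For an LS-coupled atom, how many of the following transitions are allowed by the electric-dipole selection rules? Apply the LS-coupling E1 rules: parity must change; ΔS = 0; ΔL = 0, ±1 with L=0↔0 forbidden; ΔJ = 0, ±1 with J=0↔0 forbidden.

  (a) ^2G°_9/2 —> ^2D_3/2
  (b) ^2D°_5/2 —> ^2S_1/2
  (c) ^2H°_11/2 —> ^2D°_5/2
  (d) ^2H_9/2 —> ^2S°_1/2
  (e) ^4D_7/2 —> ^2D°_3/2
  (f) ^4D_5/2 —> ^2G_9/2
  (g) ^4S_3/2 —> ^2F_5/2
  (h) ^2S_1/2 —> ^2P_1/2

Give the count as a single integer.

0

(a) forbidden (ΔL, ΔJ fail)
(b) forbidden (ΔL, ΔJ fail)
(c) forbidden (parity, ΔL, ΔJ fail)
(d) forbidden (ΔL, ΔJ fail)
(e) forbidden (ΔS, ΔJ fail)
(f) forbidden (parity, ΔS, ΔL, ΔJ fail)
(g) forbidden (parity, ΔS, ΔL fail)
(h) forbidden (parity fails)
Total allowed: 0 of 8.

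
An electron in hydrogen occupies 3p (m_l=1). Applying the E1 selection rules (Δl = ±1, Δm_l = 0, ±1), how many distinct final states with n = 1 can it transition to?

1

E1 requires Δl = ±1, so l_f ∈ {0, 2}; with 0 ≤ l_f ≤ n_f−1 = 0, the allowed l_f values are {0}.
For l_f = 0: m_f ∈ {m_i−1, m_i, m_i+1} ∩ [−0, 0] = {0} → 1 state.
Total: 1.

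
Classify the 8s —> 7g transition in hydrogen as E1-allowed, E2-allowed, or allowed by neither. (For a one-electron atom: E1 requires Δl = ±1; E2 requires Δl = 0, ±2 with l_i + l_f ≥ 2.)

neither

Δl = 4 − 0 = +4; l_i + l_f = 4.
E1 (Δl = ±1): not satisfied.
E2 (Δl = 0,±2, l_i+l_f ≥ 2): not satisfied.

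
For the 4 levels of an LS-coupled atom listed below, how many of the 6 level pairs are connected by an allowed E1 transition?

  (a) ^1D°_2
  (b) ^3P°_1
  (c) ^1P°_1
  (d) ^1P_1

2

(a)–(b): forbidden (parity, ΔS).
(a)–(c): forbidden (parity).
(a)–(d): allowed.
(b)–(c): forbidden (parity, ΔS).
(b)–(d): forbidden (ΔS).
(c)–(d): allowed.
Allowed pairs: 2 of 6.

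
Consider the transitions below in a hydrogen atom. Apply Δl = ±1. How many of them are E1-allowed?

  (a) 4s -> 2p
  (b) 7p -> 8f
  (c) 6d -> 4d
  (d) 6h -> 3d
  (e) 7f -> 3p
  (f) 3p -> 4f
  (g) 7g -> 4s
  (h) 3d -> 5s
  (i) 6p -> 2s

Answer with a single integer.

2

(a) allowed
(b) forbidden — Δl = +2 (E1 requires Δl = ±1)
(c) forbidden — Δl = +0 (E1 requires Δl = ±1)
(d) forbidden — Δl = -3 (E1 requires Δl = ±1)
(e) forbidden — Δl = -2 (E1 requires Δl = ±1)
(f) forbidden — Δl = +2 (E1 requires Δl = ±1)
(g) forbidden — Δl = -4 (E1 requires Δl = ±1)
(h) forbidden — Δl = -2 (E1 requires Δl = ±1)
(i) allowed
Total allowed: 2 of 9.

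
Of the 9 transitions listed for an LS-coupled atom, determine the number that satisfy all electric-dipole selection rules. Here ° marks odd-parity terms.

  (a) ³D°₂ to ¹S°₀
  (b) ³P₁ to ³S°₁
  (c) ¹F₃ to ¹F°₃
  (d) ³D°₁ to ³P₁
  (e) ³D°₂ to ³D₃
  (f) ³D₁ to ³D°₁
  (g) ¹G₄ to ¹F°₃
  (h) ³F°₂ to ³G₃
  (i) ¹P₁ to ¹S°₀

(a) forbidden (parity, ΔS, ΔL, ΔJ fail)
(b) allowed
(c) allowed
(d) allowed
(e) allowed
(f) allowed
(g) allowed
(h) allowed
(i) allowed
Total allowed: 8 of 9.

8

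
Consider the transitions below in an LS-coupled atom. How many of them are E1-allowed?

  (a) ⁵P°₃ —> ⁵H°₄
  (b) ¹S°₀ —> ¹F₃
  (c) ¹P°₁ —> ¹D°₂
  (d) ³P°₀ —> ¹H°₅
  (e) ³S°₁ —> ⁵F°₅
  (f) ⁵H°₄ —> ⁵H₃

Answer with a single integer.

(a) forbidden (parity, ΔL fail)
(b) forbidden (ΔL, ΔJ fail)
(c) forbidden (parity fails)
(d) forbidden (parity, ΔS, ΔL, ΔJ fail)
(e) forbidden (parity, ΔS, ΔL, ΔJ fail)
(f) allowed
Total allowed: 1 of 6.

1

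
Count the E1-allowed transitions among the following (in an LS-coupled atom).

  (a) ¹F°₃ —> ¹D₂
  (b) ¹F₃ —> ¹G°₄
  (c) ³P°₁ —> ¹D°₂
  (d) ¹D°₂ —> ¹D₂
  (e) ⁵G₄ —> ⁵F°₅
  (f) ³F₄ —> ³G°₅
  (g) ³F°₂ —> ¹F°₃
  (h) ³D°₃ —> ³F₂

(a) allowed
(b) allowed
(c) forbidden (parity, ΔS fail)
(d) allowed
(e) allowed
(f) allowed
(g) forbidden (parity, ΔS fail)
(h) allowed
Total allowed: 6 of 8.

6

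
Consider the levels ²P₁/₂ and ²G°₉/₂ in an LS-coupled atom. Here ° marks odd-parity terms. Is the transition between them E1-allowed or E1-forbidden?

forbidden

Parity must change: even → odd — satisfied.
ΔS = 0: S: 1/2 → 1/2 — satisfied.
ΔL = 0, ±1 (not L=0↔0): L: 1 → 4, ΔL = +3 — violated.
ΔJ = 0, ±1 (not J=0↔0): J: 1/2 → 9/2, ΔJ = +4 — violated.
Rule(s) violated: ΔL, ΔJ.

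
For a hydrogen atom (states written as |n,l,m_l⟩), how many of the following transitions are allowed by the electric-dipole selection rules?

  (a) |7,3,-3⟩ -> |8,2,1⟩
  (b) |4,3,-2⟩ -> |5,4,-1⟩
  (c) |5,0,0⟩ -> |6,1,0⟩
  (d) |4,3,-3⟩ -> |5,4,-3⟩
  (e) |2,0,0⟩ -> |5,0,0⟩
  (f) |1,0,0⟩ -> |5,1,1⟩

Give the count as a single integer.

(a) forbidden — Δm_l = +4 (E1 requires Δm_l = 0, ±1)
(b) allowed
(c) allowed
(d) allowed
(e) forbidden — Δl = +0 (E1 requires Δl = ±1)
(f) allowed
Total allowed: 4 of 6.

4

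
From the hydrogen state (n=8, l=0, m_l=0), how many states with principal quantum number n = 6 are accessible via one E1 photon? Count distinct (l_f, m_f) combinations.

E1 requires Δl = ±1, so l_f ∈ {-1, 1}; with 0 ≤ l_f ≤ n_f−1 = 5, the allowed l_f values are {1}.
For l_f = 1: m_f ∈ {m_i−1, m_i, m_i+1} ∩ [−1, 1] = {-1, 0, 1} → 3 states.
Total: 3.

3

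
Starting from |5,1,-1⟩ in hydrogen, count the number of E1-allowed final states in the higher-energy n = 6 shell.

E1 requires Δl = ±1, so l_f ∈ {0, 2}; with 0 ≤ l_f ≤ n_f−1 = 5, the allowed l_f values are {0, 2}.
For l_f = 0: m_f ∈ {m_i−1, m_i, m_i+1} ∩ [−0, 0] = {0} → 1 state.
For l_f = 2: m_f ∈ {m_i−1, m_i, m_i+1} ∩ [−2, 2] = {-2, -1, 0} → 3 states.
Total: 4.

4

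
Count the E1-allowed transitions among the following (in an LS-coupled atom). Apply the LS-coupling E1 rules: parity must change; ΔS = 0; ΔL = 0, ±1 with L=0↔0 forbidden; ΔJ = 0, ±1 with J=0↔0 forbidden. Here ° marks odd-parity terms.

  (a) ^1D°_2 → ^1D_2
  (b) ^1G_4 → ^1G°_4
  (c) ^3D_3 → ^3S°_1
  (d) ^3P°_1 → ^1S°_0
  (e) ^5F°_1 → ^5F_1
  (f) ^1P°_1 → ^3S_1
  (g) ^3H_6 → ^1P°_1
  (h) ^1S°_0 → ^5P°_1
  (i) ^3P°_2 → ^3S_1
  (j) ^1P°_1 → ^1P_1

(a) allowed
(b) allowed
(c) forbidden (ΔL, ΔJ fail)
(d) forbidden (parity, ΔS fail)
(e) allowed
(f) forbidden (ΔS fails)
(g) forbidden (ΔS, ΔL, ΔJ fail)
(h) forbidden (parity, ΔS fail)
(i) allowed
(j) allowed
Total allowed: 5 of 10.

5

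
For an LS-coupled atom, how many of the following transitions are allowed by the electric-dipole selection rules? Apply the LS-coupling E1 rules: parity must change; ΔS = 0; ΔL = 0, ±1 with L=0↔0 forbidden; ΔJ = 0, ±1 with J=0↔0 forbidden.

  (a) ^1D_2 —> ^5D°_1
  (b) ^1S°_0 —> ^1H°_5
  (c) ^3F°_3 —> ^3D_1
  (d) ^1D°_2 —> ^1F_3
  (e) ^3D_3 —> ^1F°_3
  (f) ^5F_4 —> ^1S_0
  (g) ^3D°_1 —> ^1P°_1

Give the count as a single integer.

1

(a) forbidden (ΔS fails)
(b) forbidden (parity, ΔL, ΔJ fail)
(c) forbidden (ΔJ fails)
(d) allowed
(e) forbidden (ΔS fails)
(f) forbidden (parity, ΔS, ΔL, ΔJ fail)
(g) forbidden (parity, ΔS fail)
Total allowed: 1 of 7.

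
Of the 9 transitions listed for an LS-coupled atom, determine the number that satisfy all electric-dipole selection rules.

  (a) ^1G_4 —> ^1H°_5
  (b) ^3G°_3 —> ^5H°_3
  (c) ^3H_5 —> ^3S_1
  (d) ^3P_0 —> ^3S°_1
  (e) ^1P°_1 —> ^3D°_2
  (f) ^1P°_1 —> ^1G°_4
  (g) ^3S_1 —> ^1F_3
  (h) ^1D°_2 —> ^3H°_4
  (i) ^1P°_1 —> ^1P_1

(a) allowed
(b) forbidden (parity, ΔS fail)
(c) forbidden (parity, ΔL, ΔJ fail)
(d) allowed
(e) forbidden (parity, ΔS fail)
(f) forbidden (parity, ΔL, ΔJ fail)
(g) forbidden (parity, ΔS, ΔL, ΔJ fail)
(h) forbidden (parity, ΔS, ΔL, ΔJ fail)
(i) allowed
Total allowed: 3 of 9.

3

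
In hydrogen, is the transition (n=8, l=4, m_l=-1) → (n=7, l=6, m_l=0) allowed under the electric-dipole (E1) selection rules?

Initial l = 4, final l = 6, so Δl = +2. E1 requires Δl = ±1: violated.
m_l: -1 → 0 (Δm_l = +1). |Δm_l| ≤ 1 satisfied.
The transition is electric-dipole forbidden.

forbidden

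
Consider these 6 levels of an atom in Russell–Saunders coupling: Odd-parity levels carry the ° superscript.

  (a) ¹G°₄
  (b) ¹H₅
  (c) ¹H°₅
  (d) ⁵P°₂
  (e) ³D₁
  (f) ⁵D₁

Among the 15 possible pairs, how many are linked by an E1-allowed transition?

(a)–(b): allowed.
(a)–(c): forbidden (parity).
(a)–(d): forbidden (parity, ΔS, ΔL, ΔJ).
(a)–(e): forbidden (ΔS, ΔL, ΔJ).
(a)–(f): forbidden (ΔS, ΔL, ΔJ).
(b)–(c): allowed.
(b)–(d): forbidden (ΔS, ΔL, ΔJ).
(b)–(e): forbidden (parity, ΔS, ΔL, ΔJ).
(b)–(f): forbidden (parity, ΔS, ΔL, ΔJ).
(c)–(d): forbidden (parity, ΔS, ΔL, ΔJ).
(c)–(e): forbidden (ΔS, ΔL, ΔJ).
(c)–(f): forbidden (ΔS, ΔL, ΔJ).
(d)–(e): forbidden (ΔS).
(d)–(f): allowed.
(e)–(f): forbidden (parity, ΔS).
Allowed pairs: 3 of 15.

3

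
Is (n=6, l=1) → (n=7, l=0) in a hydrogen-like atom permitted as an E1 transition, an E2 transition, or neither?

Δl = 0 − 1 = -1; l_i + l_f = 1.
E1 (Δl = ±1): satisfied.
E2 (Δl = 0,±2, l_i+l_f ≥ 2): not satisfied.

E1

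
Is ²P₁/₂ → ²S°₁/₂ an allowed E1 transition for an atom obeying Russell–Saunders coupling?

allowed

ΔS = 0: S: 1/2 → 1/2 — ok.
ΔJ = 0, ±1 (not J=0↔0): J: 1/2 → 1/2, ΔJ = +0 — ok.
ΔL = 0, ±1 (not L=0↔0): L: 1 → 0, ΔL = -1 — ok.
Parity must change: even → odd — ok.
All four E1 rules are satisfied.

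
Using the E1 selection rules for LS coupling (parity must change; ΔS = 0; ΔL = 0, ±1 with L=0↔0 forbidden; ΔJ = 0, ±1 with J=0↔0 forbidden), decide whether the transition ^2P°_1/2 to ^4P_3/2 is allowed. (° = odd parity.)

forbidden

Reading off the term symbols: S 1/2→3/2, L 1→1, J 1/2→3/2, parity odd→even.
Parity must change: odd → even — passes.
ΔS = 0: S: 1/2 → 3/2 — fails.
ΔL = 0, ±1 (not L=0↔0): L: 1 → 1, ΔL = +0 — passes.
ΔJ = 0, ±1 (not J=0↔0): J: 1/2 → 3/2, ΔJ = +1 — passes.
Rule(s) violated: ΔS.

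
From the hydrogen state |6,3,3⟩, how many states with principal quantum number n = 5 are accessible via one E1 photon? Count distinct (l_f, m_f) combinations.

4

E1 requires Δl = ±1, so l_f ∈ {2, 4}; with 0 ≤ l_f ≤ n_f−1 = 4, the allowed l_f values are {2, 4}.
For l_f = 2: m_f ∈ {m_i−1, m_i, m_i+1} ∩ [−2, 2] = {2} → 1 state.
For l_f = 4: m_f ∈ {m_i−1, m_i, m_i+1} ∩ [−4, 4] = {2, 3, 4} → 3 states.
Total: 4.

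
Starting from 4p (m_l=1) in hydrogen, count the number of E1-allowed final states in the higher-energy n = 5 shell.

4

E1 requires Δl = ±1, so l_f ∈ {0, 2}; with 0 ≤ l_f ≤ n_f−1 = 4, the allowed l_f values are {0, 2}.
For l_f = 0: m_f ∈ {m_i−1, m_i, m_i+1} ∩ [−0, 0] = {0} → 1 state.
For l_f = 2: m_f ∈ {m_i−1, m_i, m_i+1} ∩ [−2, 2] = {0, 1, 2} → 3 states.
Total: 4.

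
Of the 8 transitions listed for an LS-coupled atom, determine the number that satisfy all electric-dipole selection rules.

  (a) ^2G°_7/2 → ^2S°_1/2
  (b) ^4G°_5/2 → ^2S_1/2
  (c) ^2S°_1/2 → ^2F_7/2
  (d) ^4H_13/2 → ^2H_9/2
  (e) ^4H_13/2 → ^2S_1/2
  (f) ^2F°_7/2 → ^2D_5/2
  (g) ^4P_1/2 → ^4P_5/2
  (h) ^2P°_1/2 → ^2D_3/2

2

(a) forbidden (parity, ΔL, ΔJ fail)
(b) forbidden (ΔS, ΔL, ΔJ fail)
(c) forbidden (ΔL, ΔJ fail)
(d) forbidden (parity, ΔS, ΔJ fail)
(e) forbidden (parity, ΔS, ΔL, ΔJ fail)
(f) allowed
(g) forbidden (parity, ΔJ fail)
(h) allowed
Total allowed: 2 of 8.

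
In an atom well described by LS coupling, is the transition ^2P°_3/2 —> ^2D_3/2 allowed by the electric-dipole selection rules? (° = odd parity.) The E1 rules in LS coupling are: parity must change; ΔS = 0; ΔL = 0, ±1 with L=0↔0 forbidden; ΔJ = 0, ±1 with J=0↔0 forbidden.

allowed

Reading off the term symbols: S 1/2→1/2, L 1→2, J 3/2→3/2, parity odd→even.
Parity must change: odd → even — satisfied.
ΔS = 0: S: 1/2 → 1/2 — satisfied.
ΔL = 0, ±1 (not L=0↔0): L: 1 → 2, ΔL = +1 — satisfied.
ΔJ = 0, ±1 (not J=0↔0): J: 3/2 → 3/2, ΔJ = +0 — satisfied.
All four E1 rules are satisfied.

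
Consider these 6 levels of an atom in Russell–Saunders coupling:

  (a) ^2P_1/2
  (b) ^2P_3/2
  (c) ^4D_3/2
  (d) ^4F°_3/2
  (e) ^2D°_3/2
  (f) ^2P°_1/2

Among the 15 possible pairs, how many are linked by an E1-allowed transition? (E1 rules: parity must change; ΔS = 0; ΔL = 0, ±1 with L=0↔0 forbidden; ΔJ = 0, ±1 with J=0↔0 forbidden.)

(a)–(b): forbidden (parity).
(a)–(c): forbidden (parity, ΔS).
(a)–(d): forbidden (ΔS, ΔL).
(a)–(e): allowed.
(a)–(f): allowed.
(b)–(c): forbidden (parity, ΔS).
(b)–(d): forbidden (ΔS, ΔL).
(b)–(e): allowed.
(b)–(f): allowed.
(c)–(d): allowed.
(c)–(e): forbidden (ΔS).
(c)–(f): forbidden (ΔS).
(d)–(e): forbidden (parity, ΔS).
(d)–(f): forbidden (parity, ΔS, ΔL).
(e)–(f): forbidden (parity).
Allowed pairs: 5 of 15.

5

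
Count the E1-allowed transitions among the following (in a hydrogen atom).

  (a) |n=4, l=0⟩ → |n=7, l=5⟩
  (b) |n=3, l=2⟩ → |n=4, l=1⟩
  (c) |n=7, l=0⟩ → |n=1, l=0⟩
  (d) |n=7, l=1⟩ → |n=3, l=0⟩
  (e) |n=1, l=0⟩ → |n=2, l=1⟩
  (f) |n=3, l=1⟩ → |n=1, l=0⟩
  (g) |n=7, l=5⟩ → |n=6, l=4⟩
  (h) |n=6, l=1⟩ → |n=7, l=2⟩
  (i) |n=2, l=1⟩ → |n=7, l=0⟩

(a) forbidden — Δl = +5 (E1 requires Δl = ±1)
(b) allowed
(c) forbidden — Δl = +0 (E1 requires Δl = ±1)
(d) allowed
(e) allowed
(f) allowed
(g) allowed
(h) allowed
(i) allowed
Total allowed: 7 of 9.

7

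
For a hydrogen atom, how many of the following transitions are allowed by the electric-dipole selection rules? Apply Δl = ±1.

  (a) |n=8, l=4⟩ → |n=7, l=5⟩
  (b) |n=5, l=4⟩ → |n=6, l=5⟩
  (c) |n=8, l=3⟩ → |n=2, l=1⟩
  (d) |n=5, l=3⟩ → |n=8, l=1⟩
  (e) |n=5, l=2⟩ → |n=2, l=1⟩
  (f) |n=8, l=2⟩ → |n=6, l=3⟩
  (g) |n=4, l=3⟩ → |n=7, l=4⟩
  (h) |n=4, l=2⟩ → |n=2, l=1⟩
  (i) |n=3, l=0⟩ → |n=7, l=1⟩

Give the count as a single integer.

7

(a) allowed
(b) allowed
(c) forbidden — Δl = -2 (E1 requires Δl = ±1)
(d) forbidden — Δl = -2 (E1 requires Δl = ±1)
(e) allowed
(f) allowed
(g) allowed
(h) allowed
(i) allowed
Total allowed: 7 of 9.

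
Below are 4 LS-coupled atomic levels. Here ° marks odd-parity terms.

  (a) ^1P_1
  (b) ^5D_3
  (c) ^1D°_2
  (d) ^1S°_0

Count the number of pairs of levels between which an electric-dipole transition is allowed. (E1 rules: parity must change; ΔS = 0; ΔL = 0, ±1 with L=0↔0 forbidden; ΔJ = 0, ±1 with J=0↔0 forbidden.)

(a)–(b): forbidden (parity, ΔS, ΔJ).
(a)–(c): allowed.
(a)–(d): allowed.
(b)–(c): forbidden (ΔS).
(b)–(d): forbidden (ΔS, ΔL, ΔJ).
(c)–(d): forbidden (parity, ΔL, ΔJ).
Allowed pairs: 2 of 6.

2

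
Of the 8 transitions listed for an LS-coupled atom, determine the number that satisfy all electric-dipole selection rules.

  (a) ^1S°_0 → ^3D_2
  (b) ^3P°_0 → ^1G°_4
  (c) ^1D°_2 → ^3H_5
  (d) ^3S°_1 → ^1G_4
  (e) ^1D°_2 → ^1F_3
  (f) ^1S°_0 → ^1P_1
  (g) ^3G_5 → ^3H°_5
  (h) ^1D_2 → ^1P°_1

(a) forbidden (ΔS, ΔL, ΔJ fail)
(b) forbidden (parity, ΔS, ΔL, ΔJ fail)
(c) forbidden (ΔS, ΔL, ΔJ fail)
(d) forbidden (ΔS, ΔL, ΔJ fail)
(e) allowed
(f) allowed
(g) allowed
(h) allowed
Total allowed: 4 of 8.

4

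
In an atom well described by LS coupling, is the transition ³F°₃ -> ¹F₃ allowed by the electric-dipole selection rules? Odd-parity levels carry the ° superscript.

forbidden

ΔS = 0: S: 1 → 0 — fails.
ΔL = 0, ±1 (not L=0↔0): L: 3 → 3, ΔL = +0 — ok.
Parity must change: odd → even — ok.
ΔJ = 0, ±1 (not J=0↔0): J: 3 → 3, ΔJ = +0 — ok.
Rule(s) violated: ΔS.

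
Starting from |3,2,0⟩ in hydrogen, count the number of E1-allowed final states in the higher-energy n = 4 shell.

6

E1 requires Δl = ±1, so l_f ∈ {1, 3}; with 0 ≤ l_f ≤ n_f−1 = 3, the allowed l_f values are {1, 3}.
For l_f = 1: m_f ∈ {m_i−1, m_i, m_i+1} ∩ [−1, 1] = {-1, 0, 1} → 3 states.
For l_f = 3: m_f ∈ {m_i−1, m_i, m_i+1} ∩ [−3, 3] = {-1, 0, 1} → 3 states.
Total: 6.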